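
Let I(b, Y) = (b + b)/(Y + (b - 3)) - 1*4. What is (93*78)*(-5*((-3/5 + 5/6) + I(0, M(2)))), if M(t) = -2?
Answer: 136617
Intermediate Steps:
I(b, Y) = -4 + 2*b/(-3 + Y + b) (I(b, Y) = (2*b)/(Y + (-3 + b)) - 4 = (2*b)/(-3 + Y + b) - 4 = 2*b/(-3 + Y + b) - 4 = -4 + 2*b/(-3 + Y + b))
(93*78)*(-5*((-3/5 + 5/6) + I(0, M(2)))) = (93*78)*(-5*((-3/5 + 5/6) + 2*(6 - 1*0 - 2*(-2))/(-3 - 2 + 0))) = 7254*(-5*((-3*⅕ + 5*(⅙)) + 2*(6 + 0 + 4)/(-5))) = 7254*(-5*((-⅗ + ⅚) + 2*(-⅕)*10)) = 7254*(-5*(7/30 - 4)) = 7254*(-5*(-113/30)) = 7254*(113/6) = 136617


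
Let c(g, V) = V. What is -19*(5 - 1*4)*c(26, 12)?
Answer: -228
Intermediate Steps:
-19*(5 - 1*4)*c(26, 12) = -19*(5 - 1*4)*12 = -19*(5 - 4)*12 = -19*12 = -228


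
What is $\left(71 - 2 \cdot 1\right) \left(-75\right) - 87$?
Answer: $-5262$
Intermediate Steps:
$\left(71 - 2 \cdot 1\right) \left(-75\right) - 87 = \left(71 - 2\right) \left(-75\right) - 87 = 69 \left(-75\right) - 87 = -5175 - 87 = -5262$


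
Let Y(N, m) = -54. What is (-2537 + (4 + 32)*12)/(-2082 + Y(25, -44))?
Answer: 2105/2136 ≈ 0.98549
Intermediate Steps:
(-2537 + (4 + 32)*12)/(-2082 + Y(25, -44)) = (-2537 + (4 + 32)*12)/(-2082 - 54) = (-2537 + 36*12)/(-2136) = (-2537 + 432)*(-1/2136) = -2105*(-1/2136) = 2105/2136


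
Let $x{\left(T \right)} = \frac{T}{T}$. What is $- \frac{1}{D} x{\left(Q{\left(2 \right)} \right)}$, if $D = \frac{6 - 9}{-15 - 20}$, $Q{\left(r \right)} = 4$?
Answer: $- \frac{35}{3} \approx -11.667$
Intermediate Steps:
$x{\left(T \right)} = 1$
$D = \frac{3}{35}$ ($D = - \frac{3}{-35} = \left(-3\right) \left(- \frac{1}{35}\right) = \frac{3}{35} \approx 0.085714$)
$- \frac{1}{D} x{\left(Q{\left(2 \right)} \right)} = - \frac{1}{\frac{3}{35}} \cdot 1 = \left(-1\right) \frac{35}{3} \cdot 1 = \left(- \frac{35}{3}\right) 1 = - \frac{35}{3}$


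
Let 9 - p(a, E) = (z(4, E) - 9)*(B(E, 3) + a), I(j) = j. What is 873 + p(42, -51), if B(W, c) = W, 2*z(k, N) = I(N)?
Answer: 1143/2 ≈ 571.50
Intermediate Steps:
z(k, N) = N/2
p(a, E) = 9 - (-9 + E/2)*(E + a) (p(a, E) = 9 - (E/2 - 9)*(E + a) = 9 - (-9 + E/2)*(E + a))
873 + p(42, -51) = 873 + (9 + 9*(-51) + 9*42 - ½*(-51)² - ½*(-51)*42) = 873 + (9 - 459 + 378 - ½*2601 + 1071) = 873 + (9 - 459 + 378 - 2601/2 + 1071) = 873 - 603/2 = 1143/2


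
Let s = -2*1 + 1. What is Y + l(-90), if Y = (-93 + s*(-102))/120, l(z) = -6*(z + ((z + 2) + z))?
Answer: 64323/40 ≈ 1608.1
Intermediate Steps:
s = -1 (s = -2 + 1 = -1)
l(z) = -12 - 18*z (l(z) = -6*(z + ((2 + z) + z)) = -6*(z + (2 + 2*z)) = -6*(2 + 3*z) = -12 - 18*z)
Y = 3/40 (Y = (-93 - 1*(-102))/120 = (-93 + 102)*(1/120) = 9*(1/120) = 3/40 ≈ 0.075000)
Y + l(-90) = 3/40 + (-12 - 18*(-90)) = 3/40 + (-12 + 1620) = 3/40 + 1608 = 64323/40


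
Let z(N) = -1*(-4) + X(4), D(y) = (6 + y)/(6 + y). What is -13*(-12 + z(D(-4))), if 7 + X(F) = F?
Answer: 143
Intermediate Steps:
D(y) = 1
X(F) = -7 + F
z(N) = 1 (z(N) = -1*(-4) + (-7 + 4) = 4 - 3 = 1)
-13*(-12 + z(D(-4))) = -13*(-12 + 1) = -13*(-11) = 143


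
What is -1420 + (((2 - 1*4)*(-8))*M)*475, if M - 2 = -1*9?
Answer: -54620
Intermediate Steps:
M = -7 (M = 2 - 1*9 = 2 - 9 = -7)
-1420 + (((2 - 1*4)*(-8))*M)*475 = -1420 + (((2 - 1*4)*(-8))*(-7))*475 = -1420 + (((2 - 4)*(-8))*(-7))*475 = -1420 + (-2*(-8)*(-7))*475 = -1420 + (16*(-7))*475 = -1420 - 112*475 = -1420 - 53200 = -54620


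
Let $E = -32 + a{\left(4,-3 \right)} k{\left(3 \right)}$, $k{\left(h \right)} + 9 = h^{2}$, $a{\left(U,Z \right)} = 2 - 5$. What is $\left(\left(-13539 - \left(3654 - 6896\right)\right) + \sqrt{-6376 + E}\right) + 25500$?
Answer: $15203 + 6 i \sqrt{178} \approx 15203.0 + 80.05 i$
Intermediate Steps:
$a{\left(U,Z \right)} = -3$ ($a{\left(U,Z \right)} = 2 - 5 = -3$)
$k{\left(h \right)} = -9 + h^{2}$
$E = -32$ ($E = -32 - 3 \left(-9 + 3^{2}\right) = -32 - 3 \left(-9 + 9\right) = -32 - 0 = -32 + 0 = -32$)
$\left(\left(-13539 - \left(3654 - 6896\right)\right) + \sqrt{-6376 + E}\right) + 25500 = \left(\left(-13539 - \left(3654 - 6896\right)\right) + \sqrt{-6376 - 32}\right) + 25500 = \left(\left(-13539 - \left(3654 - 6896\right)\right) + \sqrt{-6408}\right) + 25500 = \left(\left(-13539 - -3242\right) + 6 i \sqrt{178}\right) + 25500 = \left(\left(-13539 + 3242\right) + 6 i \sqrt{178}\right) + 25500 = \left(-10297 + 6 i \sqrt{178}\right) + 25500 = 15203 + 6 i \sqrt{178}$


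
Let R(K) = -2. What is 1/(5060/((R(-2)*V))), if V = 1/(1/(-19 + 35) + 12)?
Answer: -8/244145 ≈ -3.2767e-5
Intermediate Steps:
V = 16/193 (V = 1/(1/16 + 12) = 1/(193/16) = 16/193 ≈ 0.082902)
1/(5060/((R(-2)*V))) = 1/(5060/((-2*16/193))) = 1/(5060/(-32/193)) = 1/(5060*(-193/32)) = 1/(-244145/8) = -8/244145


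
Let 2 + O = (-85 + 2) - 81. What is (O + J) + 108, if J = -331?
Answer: -389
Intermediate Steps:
O = -166 (O = -2 + ((-85 + 2) - 81) = -2 + (-83 - 81) = -2 - 164 = -166)
(O + J) + 108 = (-166 - 331) + 108 = -497 + 108 = -389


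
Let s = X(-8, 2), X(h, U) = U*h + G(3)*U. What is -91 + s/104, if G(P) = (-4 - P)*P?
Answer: -4761/52 ≈ -91.558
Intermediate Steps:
G(P) = P*(-4 - P)
X(h, U) = -21*U + U*h (X(h, U) = U*h + (-1*3*(4 + 3))*U = U*h + (-1*3*7)*U = U*h - 21*U = -21*U + U*h)
s = -58 (s = 2*(-21 - 8) = 2*(-29) = -58)
-91 + s/104 = -91 - 58/104 = -91 - 58*1/104 = -91 - 29/52 = -4761/52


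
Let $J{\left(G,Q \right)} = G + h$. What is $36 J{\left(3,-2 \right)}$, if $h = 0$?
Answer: $108$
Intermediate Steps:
$J{\left(G,Q \right)} = G$ ($J{\left(G,Q \right)} = G + 0 = G$)
$36 J{\left(3,-2 \right)} = 36 \cdot 3 = 108$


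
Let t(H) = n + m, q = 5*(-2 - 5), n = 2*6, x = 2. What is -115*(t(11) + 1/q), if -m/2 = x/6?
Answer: -27301/21 ≈ -1300.0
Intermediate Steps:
n = 12
q = -35 (q = 5*(-7) = -35)
m = -⅔ (m = -4/6 = -2*⅓ = -⅔ ≈ -0.66667)
t(H) = 34/3 (t(H) = 12 - ⅔ = 34/3)
-115*(t(11) + 1/q) = -115*(34/3 + 1/(-35)) = -115*(34/3 - 1/35) = -115*1187/105 = -1*27301/21 = -27301/21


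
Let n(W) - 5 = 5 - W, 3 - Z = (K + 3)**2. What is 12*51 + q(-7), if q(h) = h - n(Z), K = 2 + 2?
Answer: 549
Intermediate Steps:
K = 4
Z = -46 (Z = 3 - (4 + 3)**2 = 3 - 1*7**2 = 3 - 1*49 = 3 - 49 = -46)
n(W) = 10 - W (n(W) = 5 + (5 - W) = 10 - W)
q(h) = -56 + h (q(h) = h - (10 - 1*(-46)) = h - (10 + 46) = h - 1*56 = h - 56 = -56 + h)
12*51 + q(-7) = 12*51 + (-56 - 7) = 612 - 63 = 549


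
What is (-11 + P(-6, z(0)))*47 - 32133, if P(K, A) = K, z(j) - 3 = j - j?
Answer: -32932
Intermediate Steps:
z(j) = 3 (z(j) = 3 + (j - j) = 3 + 0 = 3)
(-11 + P(-6, z(0)))*47 - 32133 = (-11 - 6)*47 - 32133 = -17*47 - 32133 = -799 - 32133 = -32932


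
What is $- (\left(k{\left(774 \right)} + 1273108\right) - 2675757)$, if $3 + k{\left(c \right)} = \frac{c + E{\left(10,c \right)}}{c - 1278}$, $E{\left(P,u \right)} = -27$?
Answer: $\frac{78548595}{56} \approx 1.4027 \cdot 10^{6}$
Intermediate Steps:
$k{\left(c \right)} = -3 + \frac{-27 + c}{-1278 + c}$ ($k{\left(c \right)} = -3 + \frac{c - 27}{c - 1278} = -3 + \frac{-27 + c}{-1278 + c}$)
$- (\left(k{\left(774 \right)} + 1273108\right) - 2675757) = - (\left(\frac{3807 - 1548}{-1278 + 774} + 1273108\right) - 2675757) = - (\left(\frac{3807 - 1548}{-504} + 1273108\right) - 2675757) = - (\left(\left(- \frac{1}{504}\right) 2259 + 1273108\right) - 2675757) = - (\left(- \frac{251}{56} + 1273108\right) - 2675757) = - (\frac{71293797}{56} - 2675757) = \left(-1\right) \left(- \frac{78548595}{56}\right) = \frac{78548595}{56}$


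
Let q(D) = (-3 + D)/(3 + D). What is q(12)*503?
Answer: 1509/5 ≈ 301.80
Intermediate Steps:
q(D) = (-3 + D)/(3 + D)
q(12)*503 = ((-3 + 12)/(3 + 12))*503 = (9/15)*503 = ((1/15)*9)*503 = (⅗)*503 = 1509/5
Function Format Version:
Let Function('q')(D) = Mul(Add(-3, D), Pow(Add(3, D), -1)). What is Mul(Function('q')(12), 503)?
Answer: Rational(1509, 5) ≈ 301.80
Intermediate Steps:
Function('q')(D) = Mul(Pow(Add(3, D), -1), Add(-3, D))
Mul(Function('q')(12), 503) = Mul(Mul(Pow(Add(3, 12), -1), Add(-3, 12)), 503) = Mul(Mul(Pow(15, -1), 9), 503) = Mul(Mul(Rational(1, 15), 9), 503) = Mul(Rational(3, 5), 503) = Rational(1509, 5)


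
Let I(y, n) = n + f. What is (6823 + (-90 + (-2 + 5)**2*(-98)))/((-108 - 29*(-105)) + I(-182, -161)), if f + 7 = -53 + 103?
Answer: 5851/2819 ≈ 2.0756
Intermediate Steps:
f = 43 (f = -7 + (-53 + 103) = -7 + 50 = 43)
I(y, n) = 43 + n (I(y, n) = n + 43 = 43 + n)
(6823 + (-90 + (-2 + 5)**2*(-98)))/((-108 - 29*(-105)) + I(-182, -161)) = (6823 + (-90 + (-2 + 5)**2*(-98)))/((-108 - 29*(-105)) + (43 - 161)) = (6823 + (-90 + 3**2*(-98)))/((-108 + 3045) - 118) = (6823 + (-90 + 9*(-98)))/(2937 - 118) = (6823 + (-90 - 882))/2819 = (6823 - 972)*(1/2819) = 5851*(1/2819) = 5851/2819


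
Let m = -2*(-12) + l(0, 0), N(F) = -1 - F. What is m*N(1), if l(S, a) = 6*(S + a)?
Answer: -48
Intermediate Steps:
l(S, a) = 6*S + 6*a
m = 24 (m = -2*(-12) + (6*0 + 6*0) = 24 + (0 + 0) = 24 + 0 = 24)
m*N(1) = 24*(-1 - 1*1) = 24*(-1 - 1) = 24*(-2) = -48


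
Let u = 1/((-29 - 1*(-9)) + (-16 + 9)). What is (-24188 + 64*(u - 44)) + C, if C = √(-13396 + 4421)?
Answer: -729172/27 + 5*I*√359 ≈ -27006.0 + 94.736*I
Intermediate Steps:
u = -1/27 (u = 1/((-29 + 9) - 7) = 1/(-20 - 7) = 1/(-27) = -1/27 ≈ -0.037037)
C = 5*I*√359 (C = √(-8975) = 5*I*√359 ≈ 94.736*I)
(-24188 + 64*(u - 44)) + C = (-24188 + 64*(-1/27 - 44)) + 5*I*√359 = (-24188 + 64*(-1189/27)) + 5*I*√359 = (-24188 - 76096/27) + 5*I*√359 = -729172/27 + 5*I*√359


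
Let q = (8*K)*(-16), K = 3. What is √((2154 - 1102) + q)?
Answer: 2*√167 ≈ 25.846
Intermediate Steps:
q = -384 (q = (8*3)*(-16) = 24*(-16) = -384)
√((2154 - 1102) + q) = √((2154 - 1102) - 384) = √(1052 - 384) = √668 = 2*√167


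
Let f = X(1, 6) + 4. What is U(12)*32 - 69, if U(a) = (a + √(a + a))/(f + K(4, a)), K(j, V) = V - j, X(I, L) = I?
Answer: -513/13 + 64*√6/13 ≈ -27.403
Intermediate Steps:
f = 5 (f = 1 + 4 = 5)
U(a) = (a + √2*√a)/(1 + a) (U(a) = (a + √(a + a))/(5 + (a - 1*4)) = (a + √(2*a))/(5 + (a - 4)) = (a + √2*√a)/(5 + (-4 + a)) = (a + √2*√a)/(1 + a))
U(12)*32 - 69 = ((12 + √2*√12)/(1 + 12))*32 - 69 = ((12 + √2*(2*√3))/13)*32 - 69 = ((12 + 2*√6)/13)*32 - 69 = (12/13 + 2*√6/13)*32 - 69 = (384/13 + 64*√6/13) - 69 = -513/13 + 64*√6/13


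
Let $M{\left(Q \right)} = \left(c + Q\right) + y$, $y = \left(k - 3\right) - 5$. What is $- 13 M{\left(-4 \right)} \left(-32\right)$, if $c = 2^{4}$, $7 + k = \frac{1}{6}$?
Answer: $- \frac{3536}{3} \approx -1178.7$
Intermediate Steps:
$k = - \frac{41}{6}$ ($k = -7 + \frac{1}{6} = - \frac{41}{6} \approx -6.8333$)
$c = 16$
$y = - \frac{89}{6}$ ($y = \left(- \frac{41}{6} - 3\right) - 5 = - \frac{59}{6} - 5 = - \frac{89}{6} \approx -14.833$)
$M{\left(Q \right)} = \frac{7}{6} + Q$ ($M{\left(Q \right)} = \left(16 + Q\right) - \frac{89}{6} = \frac{7}{6} + Q$)
$- 13 M{\left(-4 \right)} \left(-32\right) = - 13 \left(\frac{7}{6} - 4\right) \left(-32\right) = \left(-13\right) \left(- \frac{17}{6}\right) \left(-32\right) = \frac{221}{6} \left(-32\right) = - \frac{3536}{3}$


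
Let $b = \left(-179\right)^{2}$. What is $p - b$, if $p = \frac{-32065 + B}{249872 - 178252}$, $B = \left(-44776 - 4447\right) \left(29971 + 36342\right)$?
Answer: $- \frac{1389733321}{17905} \approx -77617.0$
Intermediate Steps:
$B = -3264124799$ ($B = \left(-49223\right) 66313 = -3264124799$)
$b = 32041$
$p = - \frac{816039216}{17905}$ ($p = \frac{-32065 - 3264124799}{249872 - 178252} = - \frac{3264156864}{71620} = \left(-3264156864\right) \frac{1}{71620} = - \frac{816039216}{17905} \approx -45576.0$)
$p - b = - \frac{816039216}{17905} - 32041 = - \frac{1389733321}{17905}$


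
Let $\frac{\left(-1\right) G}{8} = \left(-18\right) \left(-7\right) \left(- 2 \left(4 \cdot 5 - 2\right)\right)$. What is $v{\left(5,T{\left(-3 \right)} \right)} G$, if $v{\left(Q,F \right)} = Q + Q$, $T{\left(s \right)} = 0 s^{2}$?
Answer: $362880$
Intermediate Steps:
$T{\left(s \right)} = 0$
$v{\left(Q,F \right)} = 2 Q$
$G = 36288$ ($G = - 8 \left(-18\right) \left(-7\right) \left(- 2 \left(4 \cdot 5 - 2\right)\right) = - 8 \cdot 126 \left(- 2 \left(20 - 2\right)\right) = - 8 \cdot 126 \left(\left(-2\right) 18\right) = - 8 \cdot 126 \left(-36\right) = \left(-8\right) \left(-4536\right) = 36288$)
$v{\left(5,T{\left(-3 \right)} \right)} G = 2 \cdot 5 \cdot 36288 = 10 \cdot 36288 = 362880$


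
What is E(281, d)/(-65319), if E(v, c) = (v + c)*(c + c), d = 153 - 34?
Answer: -95200/65319 ≈ -1.4575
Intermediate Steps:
d = 119
E(v, c) = 2*c*(c + v) (E(v, c) = (c + v)*(2*c) = 2*c*(c + v))
E(281, d)/(-65319) = (2*119*(119 + 281))/(-65319) = (2*119*400)*(-1/65319) = 95200*(-1/65319) = -95200/65319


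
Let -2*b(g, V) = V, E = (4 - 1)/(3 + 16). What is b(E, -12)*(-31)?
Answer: -186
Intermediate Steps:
E = 3/19 ≈ 0.15789
b(g, V) = -V/2
b(E, -12)*(-31) = -½*(-12)*(-31) = 6*(-31) = -186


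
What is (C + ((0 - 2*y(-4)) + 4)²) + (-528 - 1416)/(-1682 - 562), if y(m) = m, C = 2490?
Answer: 492720/187 ≈ 2634.9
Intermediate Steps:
(C + ((0 - 2*y(-4)) + 4)²) + (-528 - 1416)/(-1682 - 562) = (2490 + ((0 - 2*(-4)) + 4)²) + (-528 - 1416)/(-1682 - 562) = (2490 + ((0 + 8) + 4)²) - 1944/(-2244) = (2490 + (8 + 4)²) - 1944*(-1/2244) = (2490 + 12²) + 162/187 = (2490 + 144) + 162/187 = 2634 + 162/187 = 492720/187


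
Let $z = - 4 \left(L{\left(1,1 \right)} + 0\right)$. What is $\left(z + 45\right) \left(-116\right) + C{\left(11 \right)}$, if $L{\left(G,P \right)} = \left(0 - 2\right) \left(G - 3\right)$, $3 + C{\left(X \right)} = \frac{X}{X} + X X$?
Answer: $-3245$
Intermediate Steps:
$C{\left(X \right)} = -2 + X^{2}$ ($C{\left(X \right)} = -3 + \left(\frac{X}{X} + X X\right) = -3 + \left(1 + X^{2}\right) = -2 + X^{2}$)
$L{\left(G,P \right)} = 6 - 2 G$ ($L{\left(G,P \right)} = - 2 \left(-3 + G\right) = 6 - 2 G$)
$z = -16$ ($z = - 4 \left(\left(6 - 2\right) + 0\right) = - 4 \left(4 + 0\right) = \left(-4\right) 4 = -16$)
$\left(z + 45\right) \left(-116\right) + C{\left(11 \right)} = \left(-16 + 45\right) \left(-116\right) - \left(2 - 11^{2}\right) = 29 \left(-116\right) + \left(-2 + 121\right) = -3364 + 119 = -3245$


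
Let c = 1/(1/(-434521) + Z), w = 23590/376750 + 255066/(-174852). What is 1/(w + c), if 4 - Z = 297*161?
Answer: -1900851252370505325/2653892746488350369 ≈ -0.71625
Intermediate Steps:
Z = -47813 (Z = 4 - 297*161 = 4 - 1*47817 = 4 - 47817 = -47813)
w = -1532855947/1097924850 (w = 23590*(1/376750) + 255066*(-1/174852) = 2359/37675 - 42511/29142 = -1532855947/1097924850 ≈ -1.3961)
c = -434521/20775752574 (c = 1/(1/(-434521) - 47813) = 1/(-1/434521 - 47813) = 1/(-20775752574/434521) = -434521/20775752574 ≈ -2.0915e-5)
1/(w + c) = 1/(-1532855947/1097924850 - 434521/20775752574) = 1/(-2653892746488350369/1900851252370505325) = -1900851252370505325/2653892746488350369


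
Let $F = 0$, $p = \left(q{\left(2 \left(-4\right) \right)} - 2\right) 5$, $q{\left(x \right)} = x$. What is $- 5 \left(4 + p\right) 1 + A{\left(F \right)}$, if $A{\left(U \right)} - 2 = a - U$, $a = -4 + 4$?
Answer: $232$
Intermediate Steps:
$a = 0$
$p = -50$ ($p = \left(2 \left(-4\right) - 2\right) 5 = \left(-8 - 2\right) 5 = \left(-10\right) 5 = -50$)
$A{\left(U \right)} = 2 - U$ ($A{\left(U \right)} = 2 + \left(0 - U\right) = 2 - U$)
$- 5 \left(4 + p\right) 1 + A{\left(F \right)} = - 5 \left(4 - 50\right) 1 + \left(2 - 0\right) = - 5 \left(\left(-46\right) 1\right) + \left(2 + 0\right) = \left(-5\right) \left(-46\right) + 2 = 230 + 2 = 232$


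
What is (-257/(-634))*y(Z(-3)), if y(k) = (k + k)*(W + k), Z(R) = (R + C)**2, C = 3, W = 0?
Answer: 0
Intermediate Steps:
Z(R) = (3 + R)**2 (Z(R) = (R + 3)**2 = (3 + R)**2)
y(k) = 2*k**2 (y(k) = (k + k)*(0 + k) = (2*k)*k = 2*k**2)
(-257/(-634))*y(Z(-3)) = (-257/(-634))*(2*((3 - 3)**2)**2) = (-257*(-1/634))*(2*(0**2)**2) = 257*(2*0**2)/634 = 257*(2*0)/634 = (257/634)*0 = 0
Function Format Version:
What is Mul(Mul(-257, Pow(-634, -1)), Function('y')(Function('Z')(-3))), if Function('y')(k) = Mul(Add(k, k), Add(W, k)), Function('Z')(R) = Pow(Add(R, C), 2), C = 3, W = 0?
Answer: 0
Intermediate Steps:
Function('Z')(R) = Pow(Add(3, R), 2) (Function('Z')(R) = Pow(Add(R, 3), 2) = Pow(Add(3, R), 2))
Function('y')(k) = Mul(2, Pow(k, 2)) (Function('y')(k) = Mul(Add(k, k), Add(0, k)) = Mul(Mul(2, k), k) = Mul(2, Pow(k, 2)))
Mul(Mul(-257, Pow(-634, -1)), Function('y')(Function('Z')(-3))) = Mul(Mul(-257, Pow(-634, -1)), Mul(2, Pow(Pow(Add(3, -3), 2), 2))) = Mul(Mul(-257, Rational(-1, 634)), Mul(2, Pow(Pow(0, 2), 2))) = Mul(Rational(257, 634), Mul(2, Pow(0, 2))) = Mul(Rational(257, 634), Mul(2, 0)) = Mul(Rational(257, 634), 0) = 0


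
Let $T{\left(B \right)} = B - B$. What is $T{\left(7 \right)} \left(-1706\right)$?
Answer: $0$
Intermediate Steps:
$T{\left(B \right)} = 0$
$T{\left(7 \right)} \left(-1706\right) = 0 \left(-1706\right) = 0$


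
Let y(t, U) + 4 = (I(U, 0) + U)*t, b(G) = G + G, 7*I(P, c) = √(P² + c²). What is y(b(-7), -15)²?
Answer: 30976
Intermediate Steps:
I(P, c) = √(P² + c²)/7
b(G) = 2*G
y(t, U) = -4 + t*(U + √(U²)/7) (y(t, U) = -4 + (√(U² + 0²)/7 + U)*t = -4 + (√(U² + 0)/7 + U)*t = -4 + (√(U²)/7 + U)*t = -4 + (U + √(U²)/7)*t = -4 + t*(U + √(U²)/7))
y(b(-7), -15)² = (-4 - 30*(-7) + (2*(-7))*√((-15)²)/7)² = (-4 - 15*(-14) + (⅐)*(-14)*√225)² = (-4 + 210 + (⅐)*(-14)*15)² = (-4 + 210 - 30)² = 176² = 30976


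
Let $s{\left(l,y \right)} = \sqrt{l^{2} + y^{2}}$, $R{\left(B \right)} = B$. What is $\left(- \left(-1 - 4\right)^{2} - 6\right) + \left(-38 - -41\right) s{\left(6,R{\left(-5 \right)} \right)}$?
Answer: $-31 + 3 \sqrt{61} \approx -7.5693$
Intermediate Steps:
$\left(- \left(-1 - 4\right)^{2} - 6\right) + \left(-38 - -41\right) s{\left(6,R{\left(-5 \right)} \right)} = \left(- \left(-1 - 4\right)^{2} - 6\right) + \left(-38 - -41\right) \sqrt{6^{2} + \left(-5\right)^{2}} = \left(- \left(-5\right)^{2} - 6\right) + \left(-38 + 41\right) \sqrt{36 + 25} = \left(\left(-1\right) 25 - 6\right) + 3 \sqrt{61} = \left(-25 - 6\right) + 3 \sqrt{61} = -31 + 3 \sqrt{61}$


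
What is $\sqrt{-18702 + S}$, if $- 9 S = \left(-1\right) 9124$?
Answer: $\frac{i \sqrt{159194}}{3} \approx 133.0 i$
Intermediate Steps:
$S = \frac{9124}{9}$ ($S = - \frac{\left(-1\right) 9124}{9} = \left(- \frac{1}{9}\right) \left(-9124\right) = \frac{9124}{9} \approx 1013.8$)
$\sqrt{-18702 + S} = \sqrt{-18702 + \frac{9124}{9}} = \sqrt{- \frac{159194}{9}} = \frac{i \sqrt{159194}}{3}$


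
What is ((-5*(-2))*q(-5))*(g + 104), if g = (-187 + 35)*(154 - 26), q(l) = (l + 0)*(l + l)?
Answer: -9676000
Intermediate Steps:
q(l) = 2*l**2 (q(l) = l*(2*l) = 2*l**2)
g = -19456 (g = -152*128 = -19456)
((-5*(-2))*q(-5))*(g + 104) = ((-5*(-2))*(2*(-5)**2))*(-19456 + 104) = (10*(2*25))*(-19352) = (10*50)*(-19352) = 500*(-19352) = -9676000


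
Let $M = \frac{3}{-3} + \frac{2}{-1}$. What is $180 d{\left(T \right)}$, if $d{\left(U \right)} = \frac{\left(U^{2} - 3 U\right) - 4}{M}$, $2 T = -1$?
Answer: $135$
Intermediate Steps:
$T = - \frac{1}{2}$ ($T = \frac{1}{2} \left(-1\right) = - \frac{1}{2} \approx -0.5$)
$M = -3$ ($M = 3 \left(- \frac{1}{3}\right) + 2 \left(-1\right) = -1 - 2 = -3$)
$d{\left(U \right)} = \frac{4}{3} + U - \frac{U^{2}}{3}$ ($d{\left(U \right)} = \frac{\left(U^{2} - 3 U\right) - 4}{-3} = \left(-4 + U^{2} - 3 U\right) \left(- \frac{1}{3}\right) = \frac{4}{3} + U - \frac{U^{2}}{3}$)
$180 d{\left(T \right)} = 180 \left(\frac{4}{3} - \frac{1}{2} - \frac{\left(- \frac{1}{2}\right)^{2}}{3}\right) = 180 \left(\frac{4}{3} - \frac{1}{2} - \frac{1}{12}\right) = 180 \cdot \frac{3}{4} = 135$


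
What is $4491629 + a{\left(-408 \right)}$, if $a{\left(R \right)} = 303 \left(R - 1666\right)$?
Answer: $3863207$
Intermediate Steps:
$a{\left(R \right)} = -504798 + 303 R$ ($a{\left(R \right)} = 303 \left(-1666 + R\right) = -504798 + 303 R$)
$4491629 + a{\left(-408 \right)} = 4491629 + \left(-504798 + 303 \left(-408\right)\right) = 4491629 - 628422 = 3863207$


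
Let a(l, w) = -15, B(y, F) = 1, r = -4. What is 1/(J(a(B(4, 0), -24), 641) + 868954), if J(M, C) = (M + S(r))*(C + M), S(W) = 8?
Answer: 1/864572 ≈ 1.1566e-6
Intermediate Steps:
J(M, C) = (8 + M)*(C + M) (J(M, C) = (M + 8)*(C + M) = (8 + M)*(C + M))
1/(J(a(B(4, 0), -24), 641) + 868954) = 1/(((-15)² + 8*641 + 8*(-15) + 641*(-15)) + 868954) = 1/((225 + 5128 - 120 - 9615) + 868954) = 1/(-4382 + 868954) = 1/864572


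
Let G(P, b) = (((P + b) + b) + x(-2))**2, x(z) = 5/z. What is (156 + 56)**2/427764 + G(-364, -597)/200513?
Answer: 1050685745453/85772242932 ≈ 12.250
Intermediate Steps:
G(P, b) = (-5/2 + P + 2*b)**2 (G(P, b) = (((P + b) + b) + 5/(-2))**2 = ((P + 2*b) + 5*(-1/2))**2 = ((P + 2*b) - 5/2)**2 = (-5/2 + P + 2*b)**2)
(156 + 56)**2/427764 + G(-364, -597)/200513 = (156 + 56)**2/427764 + ((-5 + 2*(-364) + 4*(-597))**2/4)/200513 = 212**2*(1/427764) + ((-5 - 728 - 2388)**2/4)*(1/200513) = 44944*(1/427764) + ((1/4)*(-3121)**2)*(1/200513) = 11236/106941 + ((1/4)*9740641)*(1/200513) = 11236/106941 + (9740641/4)*(1/200513) = 11236/106941 + 9740641/802052 = 1050685745453/85772242932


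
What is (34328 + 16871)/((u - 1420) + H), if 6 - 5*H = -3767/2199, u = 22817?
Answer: 562933005/235276976 ≈ 2.3926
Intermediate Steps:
H = 16961/10995 (H = 6/5 - (-3767)/(5*2199) = 6/5 - 1/5*(-3767/2199) = 6/5 + 3767/10995 = 16961/10995 ≈ 1.5426)
(34328 + 16871)/((u - 1420) + H) = (34328 + 16871)/((22817 - 1420) + 16961/10995) = 51199/(21397 + 16961/10995) = 51199/(235276976/10995) = 51199*(10995/235276976) = 562933005/235276976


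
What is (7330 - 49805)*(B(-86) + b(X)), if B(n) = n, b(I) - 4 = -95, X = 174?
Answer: 7518075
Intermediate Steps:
b(I) = -91 (b(I) = 4 - 95 = -91)
(7330 - 49805)*(B(-86) + b(X)) = (7330 - 49805)*(-86 - 91) = -42475*(-177) = 7518075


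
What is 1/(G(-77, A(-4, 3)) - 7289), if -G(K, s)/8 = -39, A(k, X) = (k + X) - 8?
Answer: -1/6977 ≈ -0.00014333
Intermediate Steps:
A(k, X) = -8 + X + k (A(k, X) = (X + k) - 8 = -8 + X + k)
G(K, s) = 312 (G(K, s) = -8*(-39) = 312)
1/(G(-77, A(-4, 3)) - 7289) = 1/(312 - 7289) = 1/(-6977) = -1/6977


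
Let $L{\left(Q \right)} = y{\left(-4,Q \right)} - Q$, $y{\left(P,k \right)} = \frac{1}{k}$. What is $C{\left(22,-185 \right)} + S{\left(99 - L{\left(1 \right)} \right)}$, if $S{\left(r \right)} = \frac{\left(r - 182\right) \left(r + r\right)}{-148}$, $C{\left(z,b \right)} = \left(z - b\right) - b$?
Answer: $\frac{37225}{74} \approx 503.04$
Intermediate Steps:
$L{\left(Q \right)} = \frac{1}{Q} - Q$
$C{\left(z,b \right)} = z - 2 b$
$S{\left(r \right)} = - \frac{r \left(-182 + r\right)}{74}$ ($S{\left(r \right)} = \left(-182 + r\right) 2 r \left(- \frac{1}{148}\right) = 2 r \left(-182 + r\right) \left(- \frac{1}{148}\right) = - \frac{r \left(-182 + r\right)}{74}$)
$C{\left(22,-185 \right)} + S{\left(99 - L{\left(1 \right)} \right)} = \left(22 - -370\right) + \frac{\left(99 - \left(1^{-1} - 1\right)\right) \left(182 - \left(99 - \left(1^{-1} - 1\right)\right)\right)}{74} = \left(22 + 370\right) + \frac{\left(99 - \left(1 - 1\right)\right) \left(182 - \left(99 - \left(1 - 1\right)\right)\right)}{74} = 392 + \frac{\left(99 - 0\right) \left(182 - \left(99 - 0\right)\right)}{74} = 392 + \frac{\left(99 + 0\right) \left(182 - \left(99 + 0\right)\right)}{74} = 392 + \frac{1}{74} \cdot 99 \left(182 - 99\right) = 392 + \frac{1}{74} \cdot 99 \cdot 83 = 392 + \frac{8217}{74} = \frac{37225}{74}$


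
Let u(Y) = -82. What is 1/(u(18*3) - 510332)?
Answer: -1/510414 ≈ -1.9592e-6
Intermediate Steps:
1/(u(18*3) - 510332) = 1/(-82 - 510332) = 1/(-510414) = -1/510414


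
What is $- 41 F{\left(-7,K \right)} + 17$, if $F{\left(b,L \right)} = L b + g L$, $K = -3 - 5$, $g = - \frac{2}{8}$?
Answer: $-2361$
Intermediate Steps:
$g = - \frac{1}{4}$ ($g = \left(-2\right) \frac{1}{8} = - \frac{1}{4} \approx -0.25$)
$K = -8$
$F{\left(b,L \right)} = - \frac{L}{4} + L b$ ($F{\left(b,L \right)} = L b - \frac{L}{4} = - \frac{L}{4} + L b$)
$- 41 F{\left(-7,K \right)} + 17 = - 41 \left(- 8 \left(- \frac{1}{4} - 7\right)\right) + 17 = - 41 \left(\left(-8\right) \left(- \frac{29}{4}\right)\right) + 17 = \left(-41\right) 58 + 17 = -2378 + 17 = -2361$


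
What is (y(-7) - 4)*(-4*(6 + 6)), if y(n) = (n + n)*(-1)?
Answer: -480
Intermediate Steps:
y(n) = -2*n (y(n) = (2*n)*(-1) = -2*n)
(y(-7) - 4)*(-4*(6 + 6)) = (-2*(-7) - 4)*(-4*(6 + 6)) = (14 - 4)*(-4*12) = 10*(-48) = -480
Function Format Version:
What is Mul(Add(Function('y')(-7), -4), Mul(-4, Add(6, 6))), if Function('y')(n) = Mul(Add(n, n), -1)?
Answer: -480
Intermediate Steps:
Function('y')(n) = Mul(-2, n) (Function('y')(n) = Mul(Mul(2, n), -1) = Mul(-2, n))
Mul(Add(Function('y')(-7), -4), Mul(-4, Add(6, 6))) = Mul(Add(Mul(-2, -7), -4), Mul(-4, Add(6, 6))) = Mul(Add(14, -4), Mul(-4, 12)) = Mul(10, -48) = -480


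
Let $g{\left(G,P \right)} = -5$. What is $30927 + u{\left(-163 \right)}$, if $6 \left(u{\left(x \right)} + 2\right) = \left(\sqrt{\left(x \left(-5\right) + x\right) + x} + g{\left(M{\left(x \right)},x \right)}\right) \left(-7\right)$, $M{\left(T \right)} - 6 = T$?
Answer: $\frac{185585}{6} - \frac{7 \sqrt{489}}{6} \approx 30905.0$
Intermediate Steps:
$M{\left(T \right)} = 6 + T$
$u{\left(x \right)} = \frac{23}{6} - \frac{7 \sqrt{3} \sqrt{- x}}{6}$ ($u{\left(x \right)} = -2 + \frac{\left(\sqrt{\left(x \left(-5\right) + x\right) + x} - 5\right) \left(-7\right)}{6} = -2 + \frac{\left(\sqrt{\left(- 5 x + x\right) + x} - 5\right) \left(-7\right)}{6} = -2 + \frac{\left(\sqrt{- 4 x + x} - 5\right) \left(-7\right)}{6} = -2 + \frac{\left(\sqrt{- 3 x} - 5\right) \left(-7\right)}{6} = -2 + \frac{\left(\sqrt{3} \sqrt{- x} - 5\right) \left(-7\right)}{6} = -2 + \frac{\left(-5 + \sqrt{3} \sqrt{- x}\right) \left(-7\right)}{6} = -2 + \frac{35 - 7 \sqrt{3} \sqrt{- x}}{6} = -2 - \left(- \frac{35}{6} + \frac{7 \sqrt{3} \sqrt{- x}}{6}\right) = \frac{23}{6} - \frac{7 \sqrt{3} \sqrt{- x}}{6}$)
$30927 + u{\left(-163 \right)} = 30927 + \left(\frac{23}{6} - \frac{7 \sqrt{3} \sqrt{\left(-1\right) \left(-163\right)}}{6}\right) = 30927 + \left(\frac{23}{6} - \frac{7 \sqrt{3} \sqrt{163}}{6}\right) = 30927 + \left(\frac{23}{6} - \frac{7 \sqrt{489}}{6}\right) = \frac{185585}{6} - \frac{7 \sqrt{489}}{6}$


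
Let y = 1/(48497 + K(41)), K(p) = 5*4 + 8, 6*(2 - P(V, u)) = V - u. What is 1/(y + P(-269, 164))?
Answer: 97050/7197877 ≈ 0.013483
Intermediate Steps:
P(V, u) = 2 - V/6 + u/6 (P(V, u) = 2 - (V - u)/6 = 2 + (-V/6 + u/6) = 2 - V/6 + u/6)
K(p) = 28 (K(p) = 20 + 8 = 28)
y = 1/48525 (y = 1/(48497 + 28) = 1/48525 ≈ 2.0608e-5)
1/(y + P(-269, 164)) = 1/(1/48525 + (2 - 1/6*(-269) + (1/6)*164)) = 1/(1/48525 + (2 + 269/6 + 82/3)) = 1/(1/48525 + 445/6) = 1/(7197877/97050) = 97050/7197877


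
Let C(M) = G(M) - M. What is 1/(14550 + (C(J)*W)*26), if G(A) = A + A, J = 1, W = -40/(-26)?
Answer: 1/14590 ≈ 6.8540e-5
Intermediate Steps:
W = 20/13 (W = -40*(-1/26) = 20/13 ≈ 1.5385)
G(A) = 2*A
C(M) = M (C(M) = 2*M - M = M)
1/(14550 + (C(J)*W)*26) = 1/(14550 + (1*(20/13))*26) = 1/(14550 + (20/13)*26) = 1/(14550 + 40) = 1/14590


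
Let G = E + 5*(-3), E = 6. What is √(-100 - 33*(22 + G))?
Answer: 23*I ≈ 23.0*I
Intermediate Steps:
G = -9 (G = 6 + 5*(-3) = 6 - 15 = -9)
√(-100 - 33*(22 + G)) = √(-100 - 33*(22 - 9)) = √(-100 - 33*13) = √(-100 - 429) = √(-529) = 23*I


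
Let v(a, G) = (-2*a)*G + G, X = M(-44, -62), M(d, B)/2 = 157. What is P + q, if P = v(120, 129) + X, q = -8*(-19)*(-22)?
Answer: -33861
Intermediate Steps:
M(d, B) = 314 (M(d, B) = 2*157 = 314)
q = -3344 (q = 152*(-22) = -3344)
X = 314
v(a, G) = G - 2*G*a (v(a, G) = -2*G*a + G = G - 2*G*a)
P = -30517 (P = 129*(1 - 2*120) + 314 = 129*(1 - 240) + 314 = 129*(-239) + 314 = -30831 + 314 = -30517)
P + q = -30517 - 3344 = -33861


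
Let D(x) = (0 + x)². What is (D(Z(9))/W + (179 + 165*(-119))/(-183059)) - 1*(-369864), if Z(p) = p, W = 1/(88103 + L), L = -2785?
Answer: 1332783402154/183059 ≈ 7.2806e+6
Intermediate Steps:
W = 1/85318 (W = 1/(88103 - 2785) = 1/85318 ≈ 1.1721e-5)
D(x) = x²
(D(Z(9))/W + (179 + 165*(-119))/(-183059)) - 1*(-369864) = (9²/(1/85318) + (179 + 165*(-119))/(-183059)) - 1*(-369864) = (81*85318 + (179 - 19635)*(-1/183059)) + 369864 = (6910758 - 19456*(-1/183059)) + 369864 = (6910758 + 19456/183059) + 369864 = 1265076468178/183059 + 369864 = 1332783402154/183059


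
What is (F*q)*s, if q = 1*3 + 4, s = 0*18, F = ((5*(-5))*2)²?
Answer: 0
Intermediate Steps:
F = 2500 (F = (-25*2)² = (-50)² = 2500)
s = 0
q = 7 (q = 3 + 4 = 7)
(F*q)*s = (2500*7)*0 = 17500*0 = 0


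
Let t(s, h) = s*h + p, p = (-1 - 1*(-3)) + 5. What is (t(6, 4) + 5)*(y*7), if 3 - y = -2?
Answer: 1260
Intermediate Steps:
y = 5 (y = 3 - 1*(-2) = 3 + 2 = 5)
p = 7 (p = (-1 + 3) + 5 = 2 + 5 = 7)
t(s, h) = 7 + h*s (t(s, h) = s*h + 7 = h*s + 7 = 7 + h*s)
(t(6, 4) + 5)*(y*7) = ((7 + 4*6) + 5)*(5*7) = ((7 + 24) + 5)*35 = (31 + 5)*35 = 36*35 = 1260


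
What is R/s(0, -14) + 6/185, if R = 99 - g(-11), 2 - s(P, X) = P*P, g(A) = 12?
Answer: 16107/370 ≈ 43.532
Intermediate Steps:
s(P, X) = 2 - P² (s(P, X) = 2 - P*P = 2 - P²)
R = 87 (R = 99 - 1*12 = 99 - 12 = 87)
R/s(0, -14) + 6/185 = 87/(2 - 1*0²) + 6/185 = 87/(2 - 1*0) + 6*(1/185) = 87/(2 + 0) + 6/185 = 87/2 + 6/185 = 16107/370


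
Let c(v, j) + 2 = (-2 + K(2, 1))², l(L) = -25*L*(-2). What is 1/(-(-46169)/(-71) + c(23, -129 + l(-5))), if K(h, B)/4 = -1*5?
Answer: -71/11947 ≈ -0.0059429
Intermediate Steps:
K(h, B) = -20 (K(h, B) = 4*(-1*5) = 4*(-5) = -20)
l(L) = 50*L (l(L) = -25*L*(-2) = 50*L)
c(v, j) = 482 (c(v, j) = -2 + (-2 - 20)² = -2 + (-22)² = -2 + 484 = 482)
1/(-(-46169)/(-71) + c(23, -129 + l(-5))) = 1/(-(-46169)/(-71) + 482) = 1/(-(-46169)*(-1)/71 + 482) = 1/(-337*137/71 + 482) = 1/(-46169/71 + 482) = 1/(-11947/71) = -71/11947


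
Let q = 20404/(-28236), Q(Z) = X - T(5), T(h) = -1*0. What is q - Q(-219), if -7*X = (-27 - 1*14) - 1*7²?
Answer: -671017/49413 ≈ -13.580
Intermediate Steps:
T(h) = 0
X = 90/7 (X = -((-27 - 1*14) - 1*7²)/7 = -((-27 - 14) - 1*49)/7 = -(-41 - 49)/7 = -⅐*(-90) = 90/7 ≈ 12.857)
Q(Z) = 90/7 (Q(Z) = 90/7 - 1*0 = 90/7 + 0 = 90/7)
q = -5101/7059 (q = 20404*(-1/28236) = -5101/7059 ≈ -0.72262)
q - Q(-219) = -5101/7059 - 1*90/7 = -5101/7059 - 90/7 = -671017/49413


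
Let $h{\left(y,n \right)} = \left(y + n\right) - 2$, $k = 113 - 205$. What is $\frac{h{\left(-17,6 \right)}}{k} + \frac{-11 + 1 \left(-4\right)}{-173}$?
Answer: $\frac{3629}{15916} \approx 0.22801$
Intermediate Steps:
$k = -92$
$h{\left(y,n \right)} = -2 + n + y$ ($h{\left(y,n \right)} = \left(n + y\right) - 2 = -2 + n + y$)
$\frac{h{\left(-17,6 \right)}}{k} + \frac{-11 + 1 \left(-4\right)}{-173} = \frac{-2 + 6 - 17}{-92} + \frac{-11 + 1 \left(-4\right)}{-173} = \left(-13\right) \left(- \frac{1}{92}\right) + \left(-11 - 4\right) \left(- \frac{1}{173}\right) = \frac{13}{92} - - \frac{15}{173} = \frac{13}{92} + \frac{15}{173} = \frac{3629}{15916}$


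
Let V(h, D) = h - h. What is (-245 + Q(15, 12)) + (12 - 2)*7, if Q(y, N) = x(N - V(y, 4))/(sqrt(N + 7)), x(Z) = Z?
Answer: -175 + 12*sqrt(19)/19 ≈ -172.25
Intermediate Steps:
V(h, D) = 0
Q(y, N) = N/sqrt(7 + N) (Q(y, N) = (N - 1*0)/(sqrt(N + 7)) = (N + 0)/(sqrt(7 + N)) = N/sqrt(7 + N))
(-245 + Q(15, 12)) + (12 - 2)*7 = (-245 + 12/sqrt(7 + 12)) + (12 - 2)*7 = (-245 + 12/sqrt(19)) + 10*7 = (-245 + 12*(sqrt(19)/19)) + 70 = (-245 + 12*sqrt(19)/19) + 70 = -175 + 12*sqrt(19)/19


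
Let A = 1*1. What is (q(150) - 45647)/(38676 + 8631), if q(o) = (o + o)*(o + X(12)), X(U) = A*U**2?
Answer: 42553/47307 ≈ 0.89951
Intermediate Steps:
A = 1
X(U) = U**2 (X(U) = 1*U**2 = U**2)
q(o) = 2*o*(144 + o) (q(o) = (o + o)*(o + 12**2) = (2*o)*(o + 144) = (2*o)*(144 + o) = 2*o*(144 + o))
(q(150) - 45647)/(38676 + 8631) = (2*150*(144 + 150) - 45647)/(38676 + 8631) = (2*150*294 - 45647)/47307 = (88200 - 45647)*(1/47307) = 42553*(1/47307) = 42553/47307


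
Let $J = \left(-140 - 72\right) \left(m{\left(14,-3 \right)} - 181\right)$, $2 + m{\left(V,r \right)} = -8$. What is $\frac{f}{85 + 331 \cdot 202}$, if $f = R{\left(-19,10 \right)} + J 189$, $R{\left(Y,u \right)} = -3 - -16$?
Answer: $\frac{7653001}{66947} \approx 114.31$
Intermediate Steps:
$m{\left(V,r \right)} = -10$ ($m{\left(V,r \right)} = -2 - 8 = -10$)
$J = 40492$ ($J = \left(-140 - 72\right) \left(-10 - 181\right) = \left(-212\right) \left(-191\right) = 40492$)
$R{\left(Y,u \right)} = 13$ ($R{\left(Y,u \right)} = -3 + 16 = 13$)
$f = 7653001$ ($f = 13 + 40492 \cdot 189 = 13 + 7652988 = 7653001$)
$\frac{f}{85 + 331 \cdot 202} = \frac{7653001}{85 + 331 \cdot 202} = \frac{7653001}{85 + 66862} = \frac{7653001}{66947}$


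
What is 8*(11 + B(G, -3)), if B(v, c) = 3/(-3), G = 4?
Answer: 80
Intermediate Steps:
B(v, c) = -1 (B(v, c) = 3*(-⅓) = -1)
8*(11 + B(G, -3)) = 8*(11 - 1) = 8*10 = 80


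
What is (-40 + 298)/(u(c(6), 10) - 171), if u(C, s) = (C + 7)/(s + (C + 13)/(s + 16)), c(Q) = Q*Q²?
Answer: -126162/77821 ≈ -1.6212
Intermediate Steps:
c(Q) = Q³
u(C, s) = (7 + C)/(s + (13 + C)/(16 + s))
(-40 + 298)/(u(c(6), 10) - 171) = (-40 + 298)/((112 + 7*10 + 16*6³ + 6³*10)/(13 + 6³ + 10² + 16*10) - 171) = 258/((112 + 70 + 16*216 + 216*10)/(13 + 216 + 100 + 160) - 171) = 258/((112 + 70 + 3456 + 2160)/489 - 171) = 258/((1/489)*5798 - 171) = 258/(5798/489 - 171) = 258/(-77821/489) = 258*(-489/77821) = -126162/77821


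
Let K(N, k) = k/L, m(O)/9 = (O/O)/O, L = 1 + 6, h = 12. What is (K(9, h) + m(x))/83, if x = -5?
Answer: -3/2905 ≈ -0.0010327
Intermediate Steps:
L = 7
m(O) = 9/O (m(O) = 9*((O/O)/O) = 9*(1/O) = 9/O)
K(N, k) = k/7
(K(9, h) + m(x))/83 = ((⅐)*12 + 9/(-5))/83 = (12/7 + 9*(-⅕))/83 = (12/7 - 9/5)/83 = (1/83)*(-3/35) = -3/2905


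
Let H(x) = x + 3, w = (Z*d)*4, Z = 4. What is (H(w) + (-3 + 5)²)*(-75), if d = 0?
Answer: -525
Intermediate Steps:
w = 0 (w = (4*0)*4 = 0*4 = 0)
H(x) = 3 + x
(H(w) + (-3 + 5)²)*(-75) = ((3 + 0) + (-3 + 5)²)*(-75) = (3 + 2²)*(-75) = (3 + 4)*(-75) = 7*(-75) = -525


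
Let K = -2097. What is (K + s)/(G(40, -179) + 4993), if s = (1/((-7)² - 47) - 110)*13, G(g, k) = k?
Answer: -7041/9628 ≈ -0.73130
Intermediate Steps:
s = -2847/2 (s = (1/(49 - 47) - 110)*13 = (1/2 - 110)*13 = (½ - 110)*13 = -219/2*13 = -2847/2 ≈ -1423.5)
(K + s)/(G(40, -179) + 4993) = (-2097 - 2847/2)/(-179 + 4993) = -7041/2/4814 = -7041/2*1/4814 = -7041/9628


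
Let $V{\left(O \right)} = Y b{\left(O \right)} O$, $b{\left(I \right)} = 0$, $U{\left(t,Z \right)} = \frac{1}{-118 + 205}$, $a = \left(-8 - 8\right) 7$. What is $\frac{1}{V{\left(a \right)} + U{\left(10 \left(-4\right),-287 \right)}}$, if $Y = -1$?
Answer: $87$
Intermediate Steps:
$a = -112$ ($a = \left(-16\right) 7 = -112$)
$U{\left(t,Z \right)} = \frac{1}{87}$
$V{\left(O \right)} = 0$ ($V{\left(O \right)} = \left(-1\right) 0 O = 0 O = 0$)
$\frac{1}{V{\left(a \right)} + U{\left(10 \left(-4\right),-287 \right)}} = \frac{1}{0 + \frac{1}{87}} = \frac{1}{\frac{1}{87}} = 87$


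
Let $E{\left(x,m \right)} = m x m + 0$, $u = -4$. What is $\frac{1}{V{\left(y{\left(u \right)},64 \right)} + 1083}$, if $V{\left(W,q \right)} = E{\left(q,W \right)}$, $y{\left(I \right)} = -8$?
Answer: $\frac{1}{5179} \approx 0.00019309$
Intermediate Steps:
$E{\left(x,m \right)} = x m^{2}$ ($E{\left(x,m \right)} = x m^{2} + 0 = x m^{2}$)
$V{\left(W,q \right)} = q W^{2}$
$\frac{1}{V{\left(y{\left(u \right)},64 \right)} + 1083} = \frac{1}{64 \left(-8\right)^{2} + 1083} = \frac{1}{64 \cdot 64 + 1083} = \frac{1}{4096 + 1083} = \frac{1}{5179}$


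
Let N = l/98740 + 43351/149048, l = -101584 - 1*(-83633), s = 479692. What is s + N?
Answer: 1764907134666233/3679249880 ≈ 4.7969e+5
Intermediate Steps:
l = -17951 (l = -101584 + 83633 = -17951)
N = 401229273/3679249880 (N = -17951/98740 + 43351/149048 = 401229273/3679249880 ≈ 0.10905)
s + N = 479692 + 401229273/3679249880 = 1764907134666233/3679249880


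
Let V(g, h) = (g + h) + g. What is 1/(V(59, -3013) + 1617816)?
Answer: 1/1614921 ≈ 6.1922e-7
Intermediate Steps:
V(g, h) = h + 2*g
1/(V(59, -3013) + 1617816) = 1/((-3013 + 2*59) + 1617816) = 1/((-3013 + 118) + 1617816) = 1/(-2895 + 1617816) = 1/1614921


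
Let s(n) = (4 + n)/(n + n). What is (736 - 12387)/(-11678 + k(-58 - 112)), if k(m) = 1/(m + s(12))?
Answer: 5918708/5932427 ≈ 0.99769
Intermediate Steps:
s(n) = (4 + n)/(2*n) (s(n) = (4 + n)/((2*n)) = (4 + n)*(1/(2*n)) = (4 + n)/(2*n))
k(m) = 1/(⅔ + m) (k(m) = 1/(m + (½)*(4 + 12)/12) = 1/(m + (½)*(1/12)*16) = 1/(m + ⅔) = 1/(⅔ + m))
(736 - 12387)/(-11678 + k(-58 - 112)) = (736 - 12387)/(-11678 + 3/(2 + 3*(-58 - 112))) = -11651/(-11678 + 3/(2 + 3*(-170))) = -11651/(-11678 + 3/(2 - 510)) = -11651/(-11678 + 3/(-508)) = -11651/(-11678 + 3*(-1/508)) = -11651/(-11678 - 3/508) = -11651/(-5932427/508) = -11651*(-508/5932427) = 5918708/5932427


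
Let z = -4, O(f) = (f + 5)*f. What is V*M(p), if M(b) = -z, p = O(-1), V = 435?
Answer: 1740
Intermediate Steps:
O(f) = f*(5 + f) (O(f) = (5 + f)*f = f*(5 + f))
p = -4 (p = -(5 - 1) = -1*4 = -4)
M(b) = 4 (M(b) = -1*(-4) = 4)
V*M(p) = 435*4 = 1740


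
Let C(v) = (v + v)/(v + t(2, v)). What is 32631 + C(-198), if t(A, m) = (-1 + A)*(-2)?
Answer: 1631649/50 ≈ 32633.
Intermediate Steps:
t(A, m) = 2 - 2*A
C(v) = 2*v/(-2 + v) (C(v) = (v + v)/(v + (2 - 2*2)) = (2*v)/(v + (2 - 4)) = (2*v)/(v - 2) = (2*v)/(-2 + v) = 2*v/(-2 + v))
32631 + C(-198) = 32631 + 2*(-198)/(-2 - 198) = 32631 + 2*(-198)/(-200) = 32631 + 2*(-198)*(-1/200) = 32631 + 99/50 = 1631649/50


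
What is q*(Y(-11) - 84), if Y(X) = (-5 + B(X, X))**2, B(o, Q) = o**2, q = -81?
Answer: -1083132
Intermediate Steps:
Y(X) = (-5 + X**2)**2
q*(Y(-11) - 84) = -81*((-5 + (-11)**2)**2 - 84) = -81*((-5 + 121)**2 - 84) = -81*(116**2 - 84) = -81*(13456 - 84) = -81*13372 = -1083132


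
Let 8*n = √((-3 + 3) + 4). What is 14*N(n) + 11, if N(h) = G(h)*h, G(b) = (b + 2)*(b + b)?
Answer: 239/16 ≈ 14.938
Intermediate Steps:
G(b) = 2*b*(2 + b) (G(b) = (2 + b)*(2*b) = 2*b*(2 + b))
n = ¼ (n = √((-3 + 3) + 4)/8 = √(0 + 4)/8 = √4/8 = (⅛)*2 = ¼ ≈ 0.25000)
N(h) = 2*h²*(2 + h) (N(h) = (2*h*(2 + h))*h = 2*h²*(2 + h))
14*N(n) + 11 = 14*(2*(¼)²*(2 + ¼)) + 11 = 14*(2*(1/16)*(9/4)) + 11 = 14*(9/32) + 11 = 63/16 + 11 = 239/16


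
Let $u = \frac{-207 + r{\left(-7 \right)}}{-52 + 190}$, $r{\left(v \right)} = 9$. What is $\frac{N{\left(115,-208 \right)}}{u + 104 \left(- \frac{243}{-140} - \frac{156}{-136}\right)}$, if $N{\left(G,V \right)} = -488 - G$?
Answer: $- \frac{2750685}{1361081} \approx -2.021$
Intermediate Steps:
$u = - \frac{33}{23}$ ($u = \frac{-207 + 9}{-52 + 190} = - \frac{198}{138} = \left(-198\right) \frac{1}{138} = - \frac{33}{23} \approx -1.4348$)
$\frac{N{\left(115,-208 \right)}}{u + 104 \left(- \frac{243}{-140} - \frac{156}{-136}\right)} = \frac{-488 - 115}{- \frac{33}{23} + 104 \left(- \frac{243}{-140} - \frac{156}{-136}\right)} = \frac{-488 - 115}{- \frac{33}{23} + 104 \left(\left(-243\right) \left(- \frac{1}{140}\right) - - \frac{39}{34}\right)} = - \frac{603}{- \frac{33}{23} + 104 \left(\frac{243}{140} + \frac{39}{34}\right)} = - \frac{603}{- \frac{33}{23} + 104 \cdot \frac{6861}{2380}} = - \frac{603}{- \frac{33}{23} + \frac{178386}{595}} = - \frac{603}{\frac{4083243}{13685}} = \left(-603\right) \frac{13685}{4083243} = - \frac{2750685}{1361081}$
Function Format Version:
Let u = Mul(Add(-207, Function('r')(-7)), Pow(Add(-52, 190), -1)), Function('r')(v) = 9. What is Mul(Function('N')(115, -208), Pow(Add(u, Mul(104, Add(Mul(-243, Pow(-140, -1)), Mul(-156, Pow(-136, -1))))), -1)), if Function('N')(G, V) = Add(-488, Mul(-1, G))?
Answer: Rational(-2750685, 1361081) ≈ -2.0210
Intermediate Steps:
u = Rational(-33, 23) (u = Mul(Add(-207, 9), Pow(Add(-52, 190), -1)) = Mul(-198, Pow(138, -1)) = Mul(-198, Rational(1, 138)) = Rational(-33, 23) ≈ -1.4348)
Mul(Function('N')(115, -208), Pow(Add(u, Mul(104, Add(Mul(-243, Pow(-140, -1)), Mul(-156, Pow(-136, -1))))), -1)) = Mul(Add(-488, Mul(-1, 115)), Pow(Add(Rational(-33, 23), Mul(104, Add(Mul(-243, Pow(-140, -1)), Mul(-156, Pow(-136, -1))))), -1)) = Mul(Add(-488, -115), Pow(Add(Rational(-33, 23), Mul(104, Add(Mul(-243, Rational(-1, 140)), Mul(-156, Rational(-1, 136))))), -1)) = Mul(-603, Pow(Add(Rational(-33, 23), Mul(104, Add(Rational(243, 140), Rational(39, 34)))), -1)) = Mul(-603, Pow(Add(Rational(-33, 23), Mul(104, Rational(6861, 2380))), -1)) = Mul(-603, Pow(Add(Rational(-33, 23), Rational(178386, 595)), -1)) = Mul(-603, Pow(Rational(4083243, 13685), -1)) = Mul(-603, Rational(13685, 4083243)) = Rational(-2750685, 1361081)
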